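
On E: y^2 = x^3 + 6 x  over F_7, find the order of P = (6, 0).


Compute successive multiples of P until we hit O:
  1P = (6, 0)
  2P = O

ord(P) = 2


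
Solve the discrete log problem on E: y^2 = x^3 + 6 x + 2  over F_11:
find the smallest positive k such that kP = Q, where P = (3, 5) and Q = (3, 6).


Enumerate multiples of P until we hit Q = (3, 6):
  1P = (3, 5)
  2P = (5, 6)
  3P = (6, 10)
  4P = (6, 1)
  5P = (5, 5)
  6P = (3, 6)
Match found at i = 6.

k = 6


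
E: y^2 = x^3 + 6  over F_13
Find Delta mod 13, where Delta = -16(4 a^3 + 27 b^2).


4 a^3 + 27 b^2 = 4*0^3 + 27*6^2 = 0 + 972 = 972
Delta = -16 * (972) = -15552
Delta mod 13 = 9

Delta = 9 (mod 13)


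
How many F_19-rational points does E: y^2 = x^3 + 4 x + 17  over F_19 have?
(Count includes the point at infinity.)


For each x in F_19, count y with y^2 = x^3 + 4 x + 17 mod 19:
  x = 0: RHS = 17, y in [6, 13]  -> 2 point(s)
  x = 11: RHS = 5, y in [9, 10]  -> 2 point(s)
  x = 12: RHS = 7, y in [8, 11]  -> 2 point(s)
  x = 13: RHS = 5, y in [9, 10]  -> 2 point(s)
  x = 14: RHS = 5, y in [9, 10]  -> 2 point(s)
  x = 16: RHS = 16, y in [4, 15]  -> 2 point(s)
  x = 17: RHS = 1, y in [1, 18]  -> 2 point(s)
Affine points: 14. Add the point at infinity: total = 15.

#E(F_19) = 15


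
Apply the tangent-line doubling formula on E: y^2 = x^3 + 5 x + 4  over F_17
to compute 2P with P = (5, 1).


Doubling: s = (3 x1^2 + a) / (2 y1)
s = (3*5^2 + 5) / (2*1) mod 17 = 6
x3 = s^2 - 2 x1 mod 17 = 6^2 - 2*5 = 9
y3 = s (x1 - x3) - y1 mod 17 = 6 * (5 - 9) - 1 = 9

2P = (9, 9)


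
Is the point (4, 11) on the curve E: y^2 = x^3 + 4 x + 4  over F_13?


Check whether y^2 = x^3 + 4 x + 4 (mod 13) for (x, y) = (4, 11).
LHS: y^2 = 11^2 mod 13 = 4
RHS: x^3 + 4 x + 4 = 4^3 + 4*4 + 4 mod 13 = 6
LHS != RHS

No, not on the curve


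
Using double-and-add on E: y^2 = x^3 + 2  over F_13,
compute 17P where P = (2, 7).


k = 17 = 10001_2 (binary, LSB first: 10001)
Double-and-add from P = (2, 7):
  bit 0 = 1: acc = O + (2, 7) = (2, 7)
  bit 1 = 0: acc unchanged = (2, 7)
  bit 2 = 0: acc unchanged = (2, 7)
  bit 3 = 0: acc unchanged = (2, 7)
  bit 4 = 1: acc = (2, 7) + (4, 12) = (10, 12)

17P = (10, 12)


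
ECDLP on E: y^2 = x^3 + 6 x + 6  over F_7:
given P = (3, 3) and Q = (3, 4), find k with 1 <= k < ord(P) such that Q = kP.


Enumerate multiples of P until we hit Q = (3, 4):
  1P = (3, 3)
  2P = (5, 0)
  3P = (3, 4)
Match found at i = 3.

k = 3


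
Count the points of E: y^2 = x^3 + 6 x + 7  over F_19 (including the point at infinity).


For each x in F_19, count y with y^2 = x^3 + 6 x + 7 mod 19:
  x = 0: RHS = 7, y in [8, 11]  -> 2 point(s)
  x = 4: RHS = 0, y in [0]  -> 1 point(s)
  x = 8: RHS = 16, y in [4, 15]  -> 2 point(s)
  x = 9: RHS = 11, y in [7, 12]  -> 2 point(s)
  x = 11: RHS = 17, y in [6, 13]  -> 2 point(s)
  x = 14: RHS = 4, y in [2, 17]  -> 2 point(s)
  x = 16: RHS = 0, y in [0]  -> 1 point(s)
  x = 17: RHS = 6, y in [5, 14]  -> 2 point(s)
  x = 18: RHS = 0, y in [0]  -> 1 point(s)
Affine points: 15. Add the point at infinity: total = 16.

#E(F_19) = 16


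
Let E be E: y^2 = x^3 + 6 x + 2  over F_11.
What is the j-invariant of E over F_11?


Delta = -16(4 a^3 + 27 b^2) mod 11 = 2
-1728 * (4 a)^3 = -1728 * (4*6)^3 mod 11 = 3
j = 3 * 2^(-1) mod 11 = 7

j = 7 (mod 11)


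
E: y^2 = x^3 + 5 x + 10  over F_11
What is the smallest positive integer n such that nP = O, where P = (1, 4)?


Compute successive multiples of P until we hit O:
  1P = (1, 4)
  2P = (10, 9)
  3P = (9, 5)
  4P = (6, 5)
  5P = (8, 10)
  6P = (7, 5)
  7P = (7, 6)
  8P = (8, 1)
  ... (continuing to 13P)
  13P = O

ord(P) = 13


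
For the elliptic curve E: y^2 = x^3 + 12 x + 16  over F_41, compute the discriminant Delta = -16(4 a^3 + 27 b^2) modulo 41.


4 a^3 + 27 b^2 = 4*12^3 + 27*16^2 = 6912 + 6912 = 13824
Delta = -16 * (13824) = -221184
Delta mod 41 = 11

Delta = 11 (mod 41)


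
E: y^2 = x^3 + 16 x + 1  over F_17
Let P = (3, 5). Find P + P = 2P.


Doubling: s = (3 x1^2 + a) / (2 y1)
s = (3*3^2 + 16) / (2*5) mod 17 = 6
x3 = s^2 - 2 x1 mod 17 = 6^2 - 2*3 = 13
y3 = s (x1 - x3) - y1 mod 17 = 6 * (3 - 13) - 5 = 3

2P = (13, 3)


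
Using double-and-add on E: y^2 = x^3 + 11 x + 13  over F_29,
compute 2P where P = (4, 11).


k = 2 = 10_2 (binary, LSB first: 01)
Double-and-add from P = (4, 11):
  bit 0 = 0: acc unchanged = O
  bit 1 = 1: acc = O + (8, 2) = (8, 2)

2P = (8, 2)


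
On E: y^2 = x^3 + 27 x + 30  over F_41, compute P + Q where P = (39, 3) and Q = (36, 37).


P != Q, so use the chord formula.
s = (y2 - y1) / (x2 - x1) = (34) / (38) mod 41 = 16
x3 = s^2 - x1 - x2 mod 41 = 16^2 - 39 - 36 = 17
y3 = s (x1 - x3) - y1 mod 41 = 16 * (39 - 17) - 3 = 21

P + Q = (17, 21)


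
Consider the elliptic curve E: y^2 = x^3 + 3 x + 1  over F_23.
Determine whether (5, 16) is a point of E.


Check whether y^2 = x^3 + 3 x + 1 (mod 23) for (x, y) = (5, 16).
LHS: y^2 = 16^2 mod 23 = 3
RHS: x^3 + 3 x + 1 = 5^3 + 3*5 + 1 mod 23 = 3
LHS = RHS

Yes, on the curve


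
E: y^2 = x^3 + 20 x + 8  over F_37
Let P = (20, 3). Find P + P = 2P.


Doubling: s = (3 x1^2 + a) / (2 y1)
s = (3*20^2 + 20) / (2*3) mod 37 = 6
x3 = s^2 - 2 x1 mod 37 = 6^2 - 2*20 = 33
y3 = s (x1 - x3) - y1 mod 37 = 6 * (20 - 33) - 3 = 30

2P = (33, 30)


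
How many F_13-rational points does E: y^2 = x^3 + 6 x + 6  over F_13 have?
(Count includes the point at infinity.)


For each x in F_13, count y with y^2 = x^3 + 6 x + 6 mod 13:
  x = 1: RHS = 0, y in [0]  -> 1 point(s)
  x = 2: RHS = 0, y in [0]  -> 1 point(s)
  x = 3: RHS = 12, y in [5, 8]  -> 2 point(s)
  x = 4: RHS = 3, y in [4, 9]  -> 2 point(s)
  x = 7: RHS = 1, y in [1, 12]  -> 2 point(s)
  x = 9: RHS = 9, y in [3, 10]  -> 2 point(s)
  x = 10: RHS = 0, y in [0]  -> 1 point(s)
  x = 11: RHS = 12, y in [5, 8]  -> 2 point(s)
  x = 12: RHS = 12, y in [5, 8]  -> 2 point(s)
Affine points: 15. Add the point at infinity: total = 16.

#E(F_13) = 16


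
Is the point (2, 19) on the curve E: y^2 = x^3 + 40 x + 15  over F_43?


Check whether y^2 = x^3 + 40 x + 15 (mod 43) for (x, y) = (2, 19).
LHS: y^2 = 19^2 mod 43 = 17
RHS: x^3 + 40 x + 15 = 2^3 + 40*2 + 15 mod 43 = 17
LHS = RHS

Yes, on the curve


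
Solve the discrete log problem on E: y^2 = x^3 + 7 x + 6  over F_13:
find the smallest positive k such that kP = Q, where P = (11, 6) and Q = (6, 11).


Enumerate multiples of P until we hit Q = (6, 11):
  1P = (11, 6)
  2P = (1, 12)
  3P = (5, 6)
  4P = (10, 7)
  5P = (6, 2)
  6P = (6, 11)
Match found at i = 6.

k = 6


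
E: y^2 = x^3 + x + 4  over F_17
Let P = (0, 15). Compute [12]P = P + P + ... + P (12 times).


k = 12 = 1100_2 (binary, LSB first: 0011)
Double-and-add from P = (0, 15):
  bit 0 = 0: acc unchanged = O
  bit 1 = 0: acc unchanged = O
  bit 2 = 1: acc = O + (4, 15) = (4, 15)
  bit 3 = 1: acc = (4, 15) + (5, 10) = (16, 11)

12P = (16, 11)


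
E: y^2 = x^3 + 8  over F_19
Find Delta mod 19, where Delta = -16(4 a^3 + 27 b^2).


4 a^3 + 27 b^2 = 4*0^3 + 27*8^2 = 0 + 1728 = 1728
Delta = -16 * (1728) = -27648
Delta mod 19 = 16

Delta = 16 (mod 19)


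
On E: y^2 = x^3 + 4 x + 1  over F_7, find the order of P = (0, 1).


Compute successive multiples of P until we hit O:
  1P = (0, 1)
  2P = (4, 5)
  3P = (4, 2)
  4P = (0, 6)
  5P = O

ord(P) = 5


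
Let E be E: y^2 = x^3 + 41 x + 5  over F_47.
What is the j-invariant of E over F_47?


Delta = -16(4 a^3 + 27 b^2) mod 47 = 16
-1728 * (4 a)^3 = -1728 * (4*41)^3 mod 47 = 28
j = 28 * 16^(-1) mod 47 = 37

j = 37 (mod 47)


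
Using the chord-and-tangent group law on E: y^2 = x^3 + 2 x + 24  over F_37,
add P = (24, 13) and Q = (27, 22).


P != Q, so use the chord formula.
s = (y2 - y1) / (x2 - x1) = (9) / (3) mod 37 = 3
x3 = s^2 - x1 - x2 mod 37 = 3^2 - 24 - 27 = 32
y3 = s (x1 - x3) - y1 mod 37 = 3 * (24 - 32) - 13 = 0

P + Q = (32, 0)


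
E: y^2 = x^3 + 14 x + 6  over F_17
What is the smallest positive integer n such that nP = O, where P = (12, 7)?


Compute successive multiples of P until we hit O:
  1P = (12, 7)
  2P = (8, 16)
  3P = (1, 15)
  4P = (2, 12)
  5P = (16, 12)
  6P = (15, 2)
  7P = (6, 0)
  8P = (15, 15)
  ... (continuing to 14P)
  14P = O

ord(P) = 14


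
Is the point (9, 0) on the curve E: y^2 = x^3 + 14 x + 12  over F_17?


Check whether y^2 = x^3 + 14 x + 12 (mod 17) for (x, y) = (9, 0).
LHS: y^2 = 0^2 mod 17 = 0
RHS: x^3 + 14 x + 12 = 9^3 + 14*9 + 12 mod 17 = 0
LHS = RHS

Yes, on the curve


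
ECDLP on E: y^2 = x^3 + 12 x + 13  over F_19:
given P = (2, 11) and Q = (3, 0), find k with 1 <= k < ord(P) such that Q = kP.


Enumerate multiples of P until we hit Q = (3, 0):
  1P = (2, 11)
  2P = (3, 0)
Match found at i = 2.

k = 2


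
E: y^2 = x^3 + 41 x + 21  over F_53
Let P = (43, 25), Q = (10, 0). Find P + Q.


P != Q, so use the chord formula.
s = (y2 - y1) / (x2 - x1) = (28) / (20) mod 53 = 12
x3 = s^2 - x1 - x2 mod 53 = 12^2 - 43 - 10 = 38
y3 = s (x1 - x3) - y1 mod 53 = 12 * (43 - 38) - 25 = 35

P + Q = (38, 35)


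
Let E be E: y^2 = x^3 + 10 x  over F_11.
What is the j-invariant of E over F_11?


Delta = -16(4 a^3 + 27 b^2) mod 11 = 9
-1728 * (4 a)^3 = -1728 * (4*10)^3 mod 11 = 9
j = 9 * 9^(-1) mod 11 = 1

j = 1 (mod 11)


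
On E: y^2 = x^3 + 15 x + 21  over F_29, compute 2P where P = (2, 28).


Doubling: s = (3 x1^2 + a) / (2 y1)
s = (3*2^2 + 15) / (2*28) mod 29 = 1
x3 = s^2 - 2 x1 mod 29 = 1^2 - 2*2 = 26
y3 = s (x1 - x3) - y1 mod 29 = 1 * (2 - 26) - 28 = 6

2P = (26, 6)


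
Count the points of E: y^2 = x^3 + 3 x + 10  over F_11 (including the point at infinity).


For each x in F_11, count y with y^2 = x^3 + 3 x + 10 mod 11:
  x = 1: RHS = 3, y in [5, 6]  -> 2 point(s)
  x = 4: RHS = 9, y in [3, 8]  -> 2 point(s)
  x = 7: RHS = 0, y in [0]  -> 1 point(s)
Affine points: 5. Add the point at infinity: total = 6.

#E(F_11) = 6


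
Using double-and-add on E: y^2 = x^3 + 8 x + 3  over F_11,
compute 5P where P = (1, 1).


k = 5 = 101_2 (binary, LSB first: 101)
Double-and-add from P = (1, 1):
  bit 0 = 1: acc = O + (1, 1) = (1, 1)
  bit 1 = 0: acc unchanged = (1, 1)
  bit 2 = 1: acc = (1, 1) + (5, 5) = (6, 5)

5P = (6, 5)


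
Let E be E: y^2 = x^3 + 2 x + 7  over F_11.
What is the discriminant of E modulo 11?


4 a^3 + 27 b^2 = 4*2^3 + 27*7^2 = 32 + 1323 = 1355
Delta = -16 * (1355) = -21680
Delta mod 11 = 1

Delta = 1 (mod 11)


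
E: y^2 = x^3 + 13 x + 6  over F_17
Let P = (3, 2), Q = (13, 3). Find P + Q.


P != Q, so use the chord formula.
s = (y2 - y1) / (x2 - x1) = (1) / (10) mod 17 = 12
x3 = s^2 - x1 - x2 mod 17 = 12^2 - 3 - 13 = 9
y3 = s (x1 - x3) - y1 mod 17 = 12 * (3 - 9) - 2 = 11

P + Q = (9, 11)


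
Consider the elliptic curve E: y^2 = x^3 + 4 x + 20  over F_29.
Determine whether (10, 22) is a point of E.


Check whether y^2 = x^3 + 4 x + 20 (mod 29) for (x, y) = (10, 22).
LHS: y^2 = 22^2 mod 29 = 20
RHS: x^3 + 4 x + 20 = 10^3 + 4*10 + 20 mod 29 = 16
LHS != RHS

No, not on the curve


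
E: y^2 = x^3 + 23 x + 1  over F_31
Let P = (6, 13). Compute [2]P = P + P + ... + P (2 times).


k = 2 = 10_2 (binary, LSB first: 01)
Double-and-add from P = (6, 13):
  bit 0 = 0: acc unchanged = O
  bit 1 = 1: acc = O + (16, 1) = (16, 1)

2P = (16, 1)


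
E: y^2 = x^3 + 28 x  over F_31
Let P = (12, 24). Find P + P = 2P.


Doubling: s = (3 x1^2 + a) / (2 y1)
s = (3*12^2 + 28) / (2*24) mod 31 = 7
x3 = s^2 - 2 x1 mod 31 = 7^2 - 2*12 = 25
y3 = s (x1 - x3) - y1 mod 31 = 7 * (12 - 25) - 24 = 9

2P = (25, 9)


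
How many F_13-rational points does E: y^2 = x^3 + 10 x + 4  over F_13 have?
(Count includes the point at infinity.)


For each x in F_13, count y with y^2 = x^3 + 10 x + 4 mod 13:
  x = 0: RHS = 4, y in [2, 11]  -> 2 point(s)
  x = 3: RHS = 9, y in [3, 10]  -> 2 point(s)
  x = 4: RHS = 4, y in [2, 11]  -> 2 point(s)
  x = 5: RHS = 10, y in [6, 7]  -> 2 point(s)
  x = 7: RHS = 1, y in [1, 12]  -> 2 point(s)
  x = 9: RHS = 4, y in [2, 11]  -> 2 point(s)
  x = 10: RHS = 12, y in [5, 8]  -> 2 point(s)
Affine points: 14. Add the point at infinity: total = 15.

#E(F_13) = 15


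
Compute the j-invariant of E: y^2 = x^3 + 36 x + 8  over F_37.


Delta = -16(4 a^3 + 27 b^2) mod 37 = 18
-1728 * (4 a)^3 = -1728 * (4*36)^3 mod 37 = 36
j = 36 * 18^(-1) mod 37 = 2

j = 2 (mod 37)


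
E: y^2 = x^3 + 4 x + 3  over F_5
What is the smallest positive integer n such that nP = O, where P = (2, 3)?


Compute successive multiples of P until we hit O:
  1P = (2, 3)
  2P = (2, 2)
  3P = O

ord(P) = 3


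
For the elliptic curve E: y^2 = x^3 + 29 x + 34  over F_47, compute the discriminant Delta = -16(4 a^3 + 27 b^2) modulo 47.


4 a^3 + 27 b^2 = 4*29^3 + 27*34^2 = 97556 + 31212 = 128768
Delta = -16 * (128768) = -2060288
Delta mod 47 = 4

Delta = 4 (mod 47)


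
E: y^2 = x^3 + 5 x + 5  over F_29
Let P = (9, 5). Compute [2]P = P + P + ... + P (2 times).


k = 2 = 10_2 (binary, LSB first: 01)
Double-and-add from P = (9, 5):
  bit 0 = 0: acc unchanged = O
  bit 1 = 1: acc = O + (24, 0) = (24, 0)

2P = (24, 0)


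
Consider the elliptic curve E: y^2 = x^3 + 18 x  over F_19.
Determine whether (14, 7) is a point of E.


Check whether y^2 = x^3 + 18 x + 0 (mod 19) for (x, y) = (14, 7).
LHS: y^2 = 7^2 mod 19 = 11
RHS: x^3 + 18 x + 0 = 14^3 + 18*14 + 0 mod 19 = 13
LHS != RHS

No, not on the curve


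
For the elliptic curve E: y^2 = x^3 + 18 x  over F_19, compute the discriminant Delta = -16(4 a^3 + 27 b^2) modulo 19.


4 a^3 + 27 b^2 = 4*18^3 + 27*0^2 = 23328 + 0 = 23328
Delta = -16 * (23328) = -373248
Delta mod 19 = 7

Delta = 7 (mod 19)


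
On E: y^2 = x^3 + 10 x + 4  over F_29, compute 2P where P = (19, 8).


Doubling: s = (3 x1^2 + a) / (2 y1)
s = (3*19^2 + 10) / (2*8) mod 29 = 23
x3 = s^2 - 2 x1 mod 29 = 23^2 - 2*19 = 27
y3 = s (x1 - x3) - y1 mod 29 = 23 * (19 - 27) - 8 = 11

2P = (27, 11)


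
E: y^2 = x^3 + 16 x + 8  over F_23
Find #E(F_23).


For each x in F_23, count y with y^2 = x^3 + 16 x + 8 mod 23:
  x = 0: RHS = 8, y in [10, 13]  -> 2 point(s)
  x = 1: RHS = 2, y in [5, 18]  -> 2 point(s)
  x = 2: RHS = 2, y in [5, 18]  -> 2 point(s)
  x = 5: RHS = 6, y in [11, 12]  -> 2 point(s)
  x = 7: RHS = 3, y in [7, 16]  -> 2 point(s)
  x = 8: RHS = 4, y in [2, 21]  -> 2 point(s)
  x = 10: RHS = 18, y in [8, 15]  -> 2 point(s)
  x = 14: RHS = 9, y in [3, 20]  -> 2 point(s)
  x = 15: RHS = 12, y in [9, 14]  -> 2 point(s)
  x = 16: RHS = 13, y in [6, 17]  -> 2 point(s)
  x = 17: RHS = 18, y in [8, 15]  -> 2 point(s)
  x = 19: RHS = 18, y in [8, 15]  -> 2 point(s)
  x = 20: RHS = 2, y in [5, 18]  -> 2 point(s)
Affine points: 26. Add the point at infinity: total = 27.

#E(F_23) = 27


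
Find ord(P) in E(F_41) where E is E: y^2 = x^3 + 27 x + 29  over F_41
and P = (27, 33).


Compute successive multiples of P until we hit O:
  1P = (27, 33)
  2P = (28, 8)
  3P = (37, 12)
  4P = (22, 18)
  5P = (1, 4)
  6P = (12, 20)
  7P = (33, 11)
  8P = (40, 1)
  ... (continuing to 20P)
  20P = O

ord(P) = 20


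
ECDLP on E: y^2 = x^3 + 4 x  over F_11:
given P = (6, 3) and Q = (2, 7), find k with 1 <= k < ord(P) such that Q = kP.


Enumerate multiples of P until we hit Q = (2, 7):
  1P = (6, 3)
  2P = (4, 5)
  3P = (2, 4)
  4P = (1, 4)
  5P = (8, 4)
  6P = (0, 0)
  7P = (8, 7)
  8P = (1, 7)
  9P = (2, 7)
Match found at i = 9.

k = 9


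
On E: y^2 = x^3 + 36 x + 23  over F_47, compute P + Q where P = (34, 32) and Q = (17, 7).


P != Q, so use the chord formula.
s = (y2 - y1) / (x2 - x1) = (22) / (30) mod 47 = 7
x3 = s^2 - x1 - x2 mod 47 = 7^2 - 34 - 17 = 45
y3 = s (x1 - x3) - y1 mod 47 = 7 * (34 - 45) - 32 = 32

P + Q = (45, 32)


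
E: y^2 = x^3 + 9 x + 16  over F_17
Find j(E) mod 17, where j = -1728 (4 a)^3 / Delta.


Delta = -16(4 a^3 + 27 b^2) mod 17 = 2
-1728 * (4 a)^3 = -1728 * (4*9)^3 mod 17 = 14
j = 14 * 2^(-1) mod 17 = 7

j = 7 (mod 17)


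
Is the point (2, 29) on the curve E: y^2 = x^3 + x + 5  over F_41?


Check whether y^2 = x^3 + 1 x + 5 (mod 41) for (x, y) = (2, 29).
LHS: y^2 = 29^2 mod 41 = 21
RHS: x^3 + 1 x + 5 = 2^3 + 1*2 + 5 mod 41 = 15
LHS != RHS

No, not on the curve


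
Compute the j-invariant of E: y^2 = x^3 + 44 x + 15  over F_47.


Delta = -16(4 a^3 + 27 b^2) mod 47 = 32
-1728 * (4 a)^3 = -1728 * (4*44)^3 mod 47 = 27
j = 27 * 32^(-1) mod 47 = 17

j = 17 (mod 47)


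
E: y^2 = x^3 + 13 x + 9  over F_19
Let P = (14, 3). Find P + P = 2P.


Doubling: s = (3 x1^2 + a) / (2 y1)
s = (3*14^2 + 13) / (2*3) mod 19 = 2
x3 = s^2 - 2 x1 mod 19 = 2^2 - 2*14 = 14
y3 = s (x1 - x3) - y1 mod 19 = 2 * (14 - 14) - 3 = 16

2P = (14, 16)


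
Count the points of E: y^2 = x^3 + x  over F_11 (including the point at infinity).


For each x in F_11, count y with y^2 = x^3 + 1 x + 0 mod 11:
  x = 0: RHS = 0, y in [0]  -> 1 point(s)
  x = 5: RHS = 9, y in [3, 8]  -> 2 point(s)
  x = 7: RHS = 9, y in [3, 8]  -> 2 point(s)
  x = 8: RHS = 3, y in [5, 6]  -> 2 point(s)
  x = 9: RHS = 1, y in [1, 10]  -> 2 point(s)
  x = 10: RHS = 9, y in [3, 8]  -> 2 point(s)
Affine points: 11. Add the point at infinity: total = 12.

#E(F_11) = 12


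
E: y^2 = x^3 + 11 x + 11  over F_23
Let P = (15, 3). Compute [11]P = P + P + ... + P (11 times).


k = 11 = 1011_2 (binary, LSB first: 1101)
Double-and-add from P = (15, 3):
  bit 0 = 1: acc = O + (15, 3) = (15, 3)
  bit 1 = 1: acc = (15, 3) + (19, 15) = (21, 2)
  bit 2 = 0: acc unchanged = (21, 2)
  bit 3 = 1: acc = (21, 2) + (2, 15) = (12, 10)

11P = (12, 10)


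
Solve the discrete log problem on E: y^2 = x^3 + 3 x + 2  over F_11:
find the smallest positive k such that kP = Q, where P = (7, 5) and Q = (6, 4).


Enumerate multiples of P until we hit Q = (6, 4):
  1P = (7, 5)
  2P = (2, 4)
  3P = (6, 4)
Match found at i = 3.

k = 3


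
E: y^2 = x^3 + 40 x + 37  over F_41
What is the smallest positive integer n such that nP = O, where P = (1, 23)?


Compute successive multiples of P until we hit O:
  1P = (1, 23)
  2P = (8, 7)
  3P = (23, 39)
  4P = (26, 11)
  5P = (12, 20)
  6P = (3, 26)
  7P = (29, 17)
  8P = (10, 17)
  ... (continuing to 47P)
  47P = O

ord(P) = 47


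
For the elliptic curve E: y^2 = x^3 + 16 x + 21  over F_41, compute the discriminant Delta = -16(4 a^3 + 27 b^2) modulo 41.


4 a^3 + 27 b^2 = 4*16^3 + 27*21^2 = 16384 + 11907 = 28291
Delta = -16 * (28291) = -452656
Delta mod 41 = 25

Delta = 25 (mod 41)


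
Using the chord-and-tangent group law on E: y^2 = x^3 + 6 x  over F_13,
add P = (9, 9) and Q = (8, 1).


P != Q, so use the chord formula.
s = (y2 - y1) / (x2 - x1) = (5) / (12) mod 13 = 8
x3 = s^2 - x1 - x2 mod 13 = 8^2 - 9 - 8 = 8
y3 = s (x1 - x3) - y1 mod 13 = 8 * (9 - 8) - 9 = 12

P + Q = (8, 12)


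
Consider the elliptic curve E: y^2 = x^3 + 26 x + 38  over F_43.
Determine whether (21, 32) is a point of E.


Check whether y^2 = x^3 + 26 x + 38 (mod 43) for (x, y) = (21, 32).
LHS: y^2 = 32^2 mod 43 = 35
RHS: x^3 + 26 x + 38 = 21^3 + 26*21 + 38 mod 43 = 41
LHS != RHS

No, not on the curve


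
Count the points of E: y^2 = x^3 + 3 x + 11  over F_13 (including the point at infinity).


For each x in F_13, count y with y^2 = x^3 + 3 x + 11 mod 13:
  x = 2: RHS = 12, y in [5, 8]  -> 2 point(s)
  x = 4: RHS = 9, y in [3, 10]  -> 2 point(s)
  x = 8: RHS = 1, y in [1, 12]  -> 2 point(s)
  x = 9: RHS = 0, y in [0]  -> 1 point(s)
  x = 10: RHS = 1, y in [1, 12]  -> 2 point(s)
  x = 11: RHS = 10, y in [6, 7]  -> 2 point(s)
Affine points: 11. Add the point at infinity: total = 12.

#E(F_13) = 12


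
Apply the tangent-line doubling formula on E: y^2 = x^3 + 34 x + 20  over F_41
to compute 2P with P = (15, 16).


Doubling: s = (3 x1^2 + a) / (2 y1)
s = (3*15^2 + 34) / (2*16) mod 41 = 26
x3 = s^2 - 2 x1 mod 41 = 26^2 - 2*15 = 31
y3 = s (x1 - x3) - y1 mod 41 = 26 * (15 - 31) - 16 = 19

2P = (31, 19)


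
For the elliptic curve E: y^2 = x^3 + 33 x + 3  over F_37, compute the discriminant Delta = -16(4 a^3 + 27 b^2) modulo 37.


4 a^3 + 27 b^2 = 4*33^3 + 27*3^2 = 143748 + 243 = 143991
Delta = -16 * (143991) = -2303856
Delta mod 37 = 23

Delta = 23 (mod 37)


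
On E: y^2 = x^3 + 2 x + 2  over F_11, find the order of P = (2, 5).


Compute successive multiples of P until we hit O:
  1P = (2, 5)
  2P = (5, 4)
  3P = (9, 1)
  4P = (1, 7)
  5P = (1, 4)
  6P = (9, 10)
  7P = (5, 7)
  8P = (2, 6)
  ... (continuing to 9P)
  9P = O

ord(P) = 9


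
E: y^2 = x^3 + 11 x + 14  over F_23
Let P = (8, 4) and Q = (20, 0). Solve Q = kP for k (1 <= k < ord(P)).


Enumerate multiples of P until we hit Q = (20, 0):
  1P = (8, 4)
  2P = (13, 10)
  3P = (20, 0)
Match found at i = 3.

k = 3


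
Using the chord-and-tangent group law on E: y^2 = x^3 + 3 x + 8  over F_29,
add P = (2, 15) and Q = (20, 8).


P != Q, so use the chord formula.
s = (y2 - y1) / (x2 - x1) = (22) / (18) mod 29 = 27
x3 = s^2 - x1 - x2 mod 29 = 27^2 - 2 - 20 = 11
y3 = s (x1 - x3) - y1 mod 29 = 27 * (2 - 11) - 15 = 3

P + Q = (11, 3)


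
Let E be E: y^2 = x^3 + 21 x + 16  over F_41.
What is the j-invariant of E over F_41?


Delta = -16(4 a^3 + 27 b^2) mod 41 = 18
-1728 * (4 a)^3 = -1728 * (4*21)^3 mod 41 = 34
j = 34 * 18^(-1) mod 41 = 11

j = 11 (mod 41)


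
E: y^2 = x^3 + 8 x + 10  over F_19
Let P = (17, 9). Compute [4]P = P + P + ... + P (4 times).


k = 4 = 100_2 (binary, LSB first: 001)
Double-and-add from P = (17, 9):
  bit 0 = 0: acc unchanged = O
  bit 1 = 0: acc unchanged = O
  bit 2 = 1: acc = O + (18, 1) = (18, 1)

4P = (18, 1)


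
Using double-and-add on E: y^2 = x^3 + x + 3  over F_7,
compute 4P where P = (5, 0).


k = 4 = 100_2 (binary, LSB first: 001)
Double-and-add from P = (5, 0):
  bit 0 = 0: acc unchanged = O
  bit 1 = 0: acc unchanged = O
  bit 2 = 1: acc = O + O = O

4P = O


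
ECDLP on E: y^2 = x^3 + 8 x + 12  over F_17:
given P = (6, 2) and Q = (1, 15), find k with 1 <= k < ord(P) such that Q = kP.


Enumerate multiples of P until we hit Q = (1, 15):
  1P = (6, 2)
  2P = (13, 16)
  3P = (2, 6)
  4P = (10, 2)
  5P = (1, 15)
Match found at i = 5.

k = 5


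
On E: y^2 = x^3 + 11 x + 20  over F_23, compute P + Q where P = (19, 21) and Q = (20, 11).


P != Q, so use the chord formula.
s = (y2 - y1) / (x2 - x1) = (13) / (1) mod 23 = 13
x3 = s^2 - x1 - x2 mod 23 = 13^2 - 19 - 20 = 15
y3 = s (x1 - x3) - y1 mod 23 = 13 * (19 - 15) - 21 = 8

P + Q = (15, 8)


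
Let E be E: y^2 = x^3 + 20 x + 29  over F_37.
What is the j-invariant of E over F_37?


Delta = -16(4 a^3 + 27 b^2) mod 37 = 34
-1728 * (4 a)^3 = -1728 * (4*20)^3 mod 37 = 8
j = 8 * 34^(-1) mod 37 = 22

j = 22 (mod 37)


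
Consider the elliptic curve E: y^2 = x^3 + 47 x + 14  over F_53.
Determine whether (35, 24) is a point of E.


Check whether y^2 = x^3 + 47 x + 14 (mod 53) for (x, y) = (35, 24).
LHS: y^2 = 24^2 mod 53 = 46
RHS: x^3 + 47 x + 14 = 35^3 + 47*35 + 14 mod 53 = 14
LHS != RHS

No, not on the curve


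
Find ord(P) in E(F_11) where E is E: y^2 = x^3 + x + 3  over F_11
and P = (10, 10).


Compute successive multiples of P until we hit O:
  1P = (10, 10)
  2P = (6, 4)
  3P = (0, 5)
  4P = (4, 4)
  5P = (9, 2)
  6P = (1, 7)
  7P = (5, 10)
  8P = (7, 1)
  ... (continuing to 18P)
  18P = O

ord(P) = 18


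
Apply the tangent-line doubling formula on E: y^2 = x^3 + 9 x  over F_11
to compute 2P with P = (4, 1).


Doubling: s = (3 x1^2 + a) / (2 y1)
s = (3*4^2 + 9) / (2*1) mod 11 = 1
x3 = s^2 - 2 x1 mod 11 = 1^2 - 2*4 = 4
y3 = s (x1 - x3) - y1 mod 11 = 1 * (4 - 4) - 1 = 10

2P = (4, 10)


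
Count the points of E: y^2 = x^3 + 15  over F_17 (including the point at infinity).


For each x in F_17, count y with y^2 = x^3 + 0 x + 15 mod 17:
  x = 0: RHS = 15, y in [7, 10]  -> 2 point(s)
  x = 1: RHS = 16, y in [4, 13]  -> 2 point(s)
  x = 3: RHS = 8, y in [5, 12]  -> 2 point(s)
  x = 5: RHS = 4, y in [2, 15]  -> 2 point(s)
  x = 7: RHS = 1, y in [1, 16]  -> 2 point(s)
  x = 8: RHS = 0, y in [0]  -> 1 point(s)
  x = 9: RHS = 13, y in [8, 9]  -> 2 point(s)
  x = 12: RHS = 9, y in [3, 14]  -> 2 point(s)
  x = 13: RHS = 2, y in [6, 11]  -> 2 point(s)
Affine points: 17. Add the point at infinity: total = 18.

#E(F_17) = 18


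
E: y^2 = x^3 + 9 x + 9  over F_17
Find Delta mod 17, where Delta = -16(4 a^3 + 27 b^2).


4 a^3 + 27 b^2 = 4*9^3 + 27*9^2 = 2916 + 2187 = 5103
Delta = -16 * (5103) = -81648
Delta mod 17 = 3

Delta = 3 (mod 17)


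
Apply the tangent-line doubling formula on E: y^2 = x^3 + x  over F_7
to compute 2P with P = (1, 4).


Doubling: s = (3 x1^2 + a) / (2 y1)
s = (3*1^2 + 1) / (2*4) mod 7 = 4
x3 = s^2 - 2 x1 mod 7 = 4^2 - 2*1 = 0
y3 = s (x1 - x3) - y1 mod 7 = 4 * (1 - 0) - 4 = 0

2P = (0, 0)


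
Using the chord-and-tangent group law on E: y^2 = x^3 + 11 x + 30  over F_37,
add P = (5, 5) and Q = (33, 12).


P != Q, so use the chord formula.
s = (y2 - y1) / (x2 - x1) = (7) / (28) mod 37 = 28
x3 = s^2 - x1 - x2 mod 37 = 28^2 - 5 - 33 = 6
y3 = s (x1 - x3) - y1 mod 37 = 28 * (5 - 6) - 5 = 4

P + Q = (6, 4)


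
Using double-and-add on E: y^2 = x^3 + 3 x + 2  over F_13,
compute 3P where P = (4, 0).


k = 3 = 11_2 (binary, LSB first: 11)
Double-and-add from P = (4, 0):
  bit 0 = 1: acc = O + (4, 0) = (4, 0)
  bit 1 = 1: acc = (4, 0) + O = (4, 0)

3P = (4, 0)


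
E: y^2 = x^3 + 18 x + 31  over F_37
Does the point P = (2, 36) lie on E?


Check whether y^2 = x^3 + 18 x + 31 (mod 37) for (x, y) = (2, 36).
LHS: y^2 = 36^2 mod 37 = 1
RHS: x^3 + 18 x + 31 = 2^3 + 18*2 + 31 mod 37 = 1
LHS = RHS

Yes, on the curve


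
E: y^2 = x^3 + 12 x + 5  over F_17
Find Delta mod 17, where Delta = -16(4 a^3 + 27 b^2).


4 a^3 + 27 b^2 = 4*12^3 + 27*5^2 = 6912 + 675 = 7587
Delta = -16 * (7587) = -121392
Delta mod 17 = 5

Delta = 5 (mod 17)


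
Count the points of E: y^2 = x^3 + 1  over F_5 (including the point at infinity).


For each x in F_5, count y with y^2 = x^3 + 0 x + 1 mod 5:
  x = 0: RHS = 1, y in [1, 4]  -> 2 point(s)
  x = 2: RHS = 4, y in [2, 3]  -> 2 point(s)
  x = 4: RHS = 0, y in [0]  -> 1 point(s)
Affine points: 5. Add the point at infinity: total = 6.

#E(F_5) = 6


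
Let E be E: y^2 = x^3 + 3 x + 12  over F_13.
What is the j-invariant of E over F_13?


Delta = -16(4 a^3 + 27 b^2) mod 13 = 11
-1728 * (4 a)^3 = -1728 * (4*3)^3 mod 13 = 12
j = 12 * 11^(-1) mod 13 = 7

j = 7 (mod 13)


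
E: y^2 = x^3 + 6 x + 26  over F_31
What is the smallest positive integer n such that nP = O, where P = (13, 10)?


Compute successive multiples of P until we hit O:
  1P = (13, 10)
  2P = (12, 11)
  3P = (7, 15)
  4P = (16, 8)
  5P = (30, 22)
  6P = (21, 19)
  7P = (22, 7)
  8P = (3, 28)
  ... (continuing to 34P)
  34P = O

ord(P) = 34


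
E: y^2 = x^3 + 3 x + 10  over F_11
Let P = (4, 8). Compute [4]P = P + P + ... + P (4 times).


k = 4 = 100_2 (binary, LSB first: 001)
Double-and-add from P = (4, 8):
  bit 0 = 0: acc unchanged = O
  bit 1 = 0: acc unchanged = O
  bit 2 = 1: acc = O + (1, 6) = (1, 6)

4P = (1, 6)


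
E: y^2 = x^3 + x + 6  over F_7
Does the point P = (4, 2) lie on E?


Check whether y^2 = x^3 + 1 x + 6 (mod 7) for (x, y) = (4, 2).
LHS: y^2 = 2^2 mod 7 = 4
RHS: x^3 + 1 x + 6 = 4^3 + 1*4 + 6 mod 7 = 4
LHS = RHS

Yes, on the curve


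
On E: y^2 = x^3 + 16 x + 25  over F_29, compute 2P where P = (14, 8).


Doubling: s = (3 x1^2 + a) / (2 y1)
s = (3*14^2 + 16) / (2*8) mod 29 = 16
x3 = s^2 - 2 x1 mod 29 = 16^2 - 2*14 = 25
y3 = s (x1 - x3) - y1 mod 29 = 16 * (14 - 25) - 8 = 19

2P = (25, 19)


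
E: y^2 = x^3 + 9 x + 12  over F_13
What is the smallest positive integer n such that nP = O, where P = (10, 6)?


Compute successive multiples of P until we hit O:
  1P = (10, 6)
  2P = (2, 5)
  3P = (0, 5)
  4P = (6, 10)
  5P = (11, 8)
  6P = (9, 9)
  7P = (3, 12)
  8P = (1, 3)
  ... (continuing to 18P)
  18P = O

ord(P) = 18


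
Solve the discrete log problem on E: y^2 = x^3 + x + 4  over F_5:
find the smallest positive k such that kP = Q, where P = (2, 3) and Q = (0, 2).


Enumerate multiples of P until we hit Q = (0, 2):
  1P = (2, 3)
  2P = (0, 3)
  3P = (3, 2)
  4P = (1, 1)
  5P = (1, 4)
  6P = (3, 3)
  7P = (0, 2)
Match found at i = 7.

k = 7


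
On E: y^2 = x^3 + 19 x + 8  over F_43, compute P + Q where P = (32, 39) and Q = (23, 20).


P != Q, so use the chord formula.
s = (y2 - y1) / (x2 - x1) = (24) / (34) mod 43 = 26
x3 = s^2 - x1 - x2 mod 43 = 26^2 - 32 - 23 = 19
y3 = s (x1 - x3) - y1 mod 43 = 26 * (32 - 19) - 39 = 41

P + Q = (19, 41)


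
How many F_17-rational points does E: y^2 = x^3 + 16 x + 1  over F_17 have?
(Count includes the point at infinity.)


For each x in F_17, count y with y^2 = x^3 + 16 x + 1 mod 17:
  x = 0: RHS = 1, y in [1, 16]  -> 2 point(s)
  x = 1: RHS = 1, y in [1, 16]  -> 2 point(s)
  x = 3: RHS = 8, y in [5, 12]  -> 2 point(s)
  x = 5: RHS = 2, y in [6, 11]  -> 2 point(s)
  x = 12: RHS = 0, y in [0]  -> 1 point(s)
  x = 13: RHS = 9, y in [3, 14]  -> 2 point(s)
  x = 16: RHS = 1, y in [1, 16]  -> 2 point(s)
Affine points: 13. Add the point at infinity: total = 14.

#E(F_17) = 14


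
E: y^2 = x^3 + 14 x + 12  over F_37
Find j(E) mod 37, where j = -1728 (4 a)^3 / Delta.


Delta = -16(4 a^3 + 27 b^2) mod 37 = 12
-1728 * (4 a)^3 = -1728 * (4*14)^3 mod 37 = 6
j = 6 * 12^(-1) mod 37 = 19

j = 19 (mod 37)


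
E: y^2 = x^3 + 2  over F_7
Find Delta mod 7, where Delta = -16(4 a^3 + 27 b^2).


4 a^3 + 27 b^2 = 4*0^3 + 27*2^2 = 0 + 108 = 108
Delta = -16 * (108) = -1728
Delta mod 7 = 1

Delta = 1 (mod 7)


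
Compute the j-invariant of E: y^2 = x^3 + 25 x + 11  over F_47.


Delta = -16(4 a^3 + 27 b^2) mod 47 = 11
-1728 * (4 a)^3 = -1728 * (4*25)^3 mod 47 = 26
j = 26 * 11^(-1) mod 47 = 28

j = 28 (mod 47)


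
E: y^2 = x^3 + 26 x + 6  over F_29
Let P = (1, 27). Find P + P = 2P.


Doubling: s = (3 x1^2 + a) / (2 y1)
s = (3*1^2 + 26) / (2*27) mod 29 = 0
x3 = s^2 - 2 x1 mod 29 = 0^2 - 2*1 = 27
y3 = s (x1 - x3) - y1 mod 29 = 0 * (1 - 27) - 27 = 2

2P = (27, 2)


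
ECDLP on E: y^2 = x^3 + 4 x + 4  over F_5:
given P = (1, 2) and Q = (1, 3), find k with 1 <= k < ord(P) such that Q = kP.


Enumerate multiples of P until we hit Q = (1, 3):
  1P = (1, 2)
  2P = (2, 0)
  3P = (1, 3)
Match found at i = 3.

k = 3


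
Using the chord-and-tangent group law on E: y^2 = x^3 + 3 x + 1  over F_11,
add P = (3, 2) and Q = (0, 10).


P != Q, so use the chord formula.
s = (y2 - y1) / (x2 - x1) = (8) / (8) mod 11 = 1
x3 = s^2 - x1 - x2 mod 11 = 1^2 - 3 - 0 = 9
y3 = s (x1 - x3) - y1 mod 11 = 1 * (3 - 9) - 2 = 3

P + Q = (9, 3)


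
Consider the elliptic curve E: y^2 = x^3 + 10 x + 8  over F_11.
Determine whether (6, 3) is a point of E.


Check whether y^2 = x^3 + 10 x + 8 (mod 11) for (x, y) = (6, 3).
LHS: y^2 = 3^2 mod 11 = 9
RHS: x^3 + 10 x + 8 = 6^3 + 10*6 + 8 mod 11 = 9
LHS = RHS

Yes, on the curve


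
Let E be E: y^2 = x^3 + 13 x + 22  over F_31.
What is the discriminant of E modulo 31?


4 a^3 + 27 b^2 = 4*13^3 + 27*22^2 = 8788 + 13068 = 21856
Delta = -16 * (21856) = -349696
Delta mod 31 = 15

Delta = 15 (mod 31)


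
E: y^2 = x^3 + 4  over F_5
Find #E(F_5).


For each x in F_5, count y with y^2 = x^3 + 0 x + 4 mod 5:
  x = 0: RHS = 4, y in [2, 3]  -> 2 point(s)
  x = 1: RHS = 0, y in [0]  -> 1 point(s)
  x = 3: RHS = 1, y in [1, 4]  -> 2 point(s)
Affine points: 5. Add the point at infinity: total = 6.

#E(F_5) = 6


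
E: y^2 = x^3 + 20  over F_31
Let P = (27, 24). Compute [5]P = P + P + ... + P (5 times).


k = 5 = 101_2 (binary, LSB first: 101)
Double-and-add from P = (27, 24):
  bit 0 = 1: acc = O + (27, 24) = (27, 24)
  bit 1 = 0: acc unchanged = (27, 24)
  bit 2 = 1: acc = (27, 24) + (22, 29) = (14, 25)

5P = (14, 25)


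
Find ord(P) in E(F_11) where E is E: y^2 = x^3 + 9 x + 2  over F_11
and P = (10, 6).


Compute successive multiples of P until we hit O:
  1P = (10, 6)
  2P = (3, 1)
  3P = (3, 10)
  4P = (10, 5)
  5P = O

ord(P) = 5


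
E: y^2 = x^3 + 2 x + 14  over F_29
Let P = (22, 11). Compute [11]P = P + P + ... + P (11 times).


k = 11 = 1011_2 (binary, LSB first: 1101)
Double-and-add from P = (22, 11):
  bit 0 = 1: acc = O + (22, 11) = (22, 11)
  bit 1 = 1: acc = (22, 11) + (9, 23) = (4, 17)
  bit 2 = 0: acc unchanged = (4, 17)
  bit 3 = 1: acc = (4, 17) + (19, 26) = (11, 2)

11P = (11, 2)


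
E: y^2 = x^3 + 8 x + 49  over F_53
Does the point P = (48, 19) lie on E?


Check whether y^2 = x^3 + 8 x + 49 (mod 53) for (x, y) = (48, 19).
LHS: y^2 = 19^2 mod 53 = 43
RHS: x^3 + 8 x + 49 = 48^3 + 8*48 + 49 mod 53 = 43
LHS = RHS

Yes, on the curve


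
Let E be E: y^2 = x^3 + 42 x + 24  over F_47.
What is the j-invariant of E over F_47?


Delta = -16(4 a^3 + 27 b^2) mod 47 = 43
-1728 * (4 a)^3 = -1728 * (4*42)^3 mod 47 = 31
j = 31 * 43^(-1) mod 47 = 4

j = 4 (mod 47)


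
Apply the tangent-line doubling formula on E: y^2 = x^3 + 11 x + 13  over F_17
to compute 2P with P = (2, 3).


Doubling: s = (3 x1^2 + a) / (2 y1)
s = (3*2^2 + 11) / (2*3) mod 17 = 1
x3 = s^2 - 2 x1 mod 17 = 1^2 - 2*2 = 14
y3 = s (x1 - x3) - y1 mod 17 = 1 * (2 - 14) - 3 = 2

2P = (14, 2)


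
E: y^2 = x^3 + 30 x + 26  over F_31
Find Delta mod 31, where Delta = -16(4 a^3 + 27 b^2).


4 a^3 + 27 b^2 = 4*30^3 + 27*26^2 = 108000 + 18252 = 126252
Delta = -16 * (126252) = -2020032
Delta mod 31 = 21

Delta = 21 (mod 31)


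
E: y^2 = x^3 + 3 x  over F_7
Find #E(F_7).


For each x in F_7, count y with y^2 = x^3 + 3 x + 0 mod 7:
  x = 0: RHS = 0, y in [0]  -> 1 point(s)
  x = 1: RHS = 4, y in [2, 5]  -> 2 point(s)
  x = 2: RHS = 0, y in [0]  -> 1 point(s)
  x = 3: RHS = 1, y in [1, 6]  -> 2 point(s)
  x = 5: RHS = 0, y in [0]  -> 1 point(s)
Affine points: 7. Add the point at infinity: total = 8.

#E(F_7) = 8


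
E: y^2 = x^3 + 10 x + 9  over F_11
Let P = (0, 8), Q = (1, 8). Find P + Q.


P != Q, so use the chord formula.
s = (y2 - y1) / (x2 - x1) = (0) / (1) mod 11 = 0
x3 = s^2 - x1 - x2 mod 11 = 0^2 - 0 - 1 = 10
y3 = s (x1 - x3) - y1 mod 11 = 0 * (0 - 10) - 8 = 3

P + Q = (10, 3)


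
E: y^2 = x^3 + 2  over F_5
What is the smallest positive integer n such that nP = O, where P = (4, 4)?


Compute successive multiples of P until we hit O:
  1P = (4, 4)
  2P = (3, 2)
  3P = (2, 0)
  4P = (3, 3)
  5P = (4, 1)
  6P = O

ord(P) = 6


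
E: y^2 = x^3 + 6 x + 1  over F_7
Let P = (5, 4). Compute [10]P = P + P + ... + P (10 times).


k = 10 = 1010_2 (binary, LSB first: 0101)
Double-and-add from P = (5, 4):
  bit 0 = 0: acc unchanged = O
  bit 1 = 1: acc = O + (6, 6) = (6, 6)
  bit 2 = 0: acc unchanged = (6, 6)
  bit 3 = 1: acc = (6, 6) + (3, 2) = (6, 1)

10P = (6, 1)


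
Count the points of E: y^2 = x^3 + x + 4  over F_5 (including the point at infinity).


For each x in F_5, count y with y^2 = x^3 + 1 x + 4 mod 5:
  x = 0: RHS = 4, y in [2, 3]  -> 2 point(s)
  x = 1: RHS = 1, y in [1, 4]  -> 2 point(s)
  x = 2: RHS = 4, y in [2, 3]  -> 2 point(s)
  x = 3: RHS = 4, y in [2, 3]  -> 2 point(s)
Affine points: 8. Add the point at infinity: total = 9.

#E(F_5) = 9


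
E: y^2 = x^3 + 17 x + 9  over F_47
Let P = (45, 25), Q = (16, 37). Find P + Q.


P != Q, so use the chord formula.
s = (y2 - y1) / (x2 - x1) = (12) / (18) mod 47 = 32
x3 = s^2 - x1 - x2 mod 47 = 32^2 - 45 - 16 = 23
y3 = s (x1 - x3) - y1 mod 47 = 32 * (45 - 23) - 25 = 21

P + Q = (23, 21)


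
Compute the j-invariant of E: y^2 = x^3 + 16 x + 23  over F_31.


Delta = -16(4 a^3 + 27 b^2) mod 31 = 27
-1728 * (4 a)^3 = -1728 * (4*16)^3 mod 31 = 2
j = 2 * 27^(-1) mod 31 = 15

j = 15 (mod 31)


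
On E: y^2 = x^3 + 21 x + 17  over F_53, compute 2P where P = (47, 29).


Doubling: s = (3 x1^2 + a) / (2 y1)
s = (3*47^2 + 21) / (2*29) mod 53 = 47
x3 = s^2 - 2 x1 mod 53 = 47^2 - 2*47 = 48
y3 = s (x1 - x3) - y1 mod 53 = 47 * (47 - 48) - 29 = 30

2P = (48, 30)


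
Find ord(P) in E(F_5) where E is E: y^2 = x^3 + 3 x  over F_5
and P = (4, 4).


Compute successive multiples of P until we hit O:
  1P = (4, 4)
  2P = (1, 2)
  3P = (1, 3)
  4P = (4, 1)
  5P = O

ord(P) = 5


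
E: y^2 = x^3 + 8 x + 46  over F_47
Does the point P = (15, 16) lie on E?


Check whether y^2 = x^3 + 8 x + 46 (mod 47) for (x, y) = (15, 16).
LHS: y^2 = 16^2 mod 47 = 21
RHS: x^3 + 8 x + 46 = 15^3 + 8*15 + 46 mod 47 = 16
LHS != RHS

No, not on the curve


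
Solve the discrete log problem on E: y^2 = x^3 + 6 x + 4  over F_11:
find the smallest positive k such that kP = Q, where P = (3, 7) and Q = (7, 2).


Enumerate multiples of P until we hit Q = (7, 2):
  1P = (3, 7)
  2P = (5, 4)
  3P = (8, 6)
  4P = (4, 2)
  5P = (7, 2)
Match found at i = 5.

k = 5


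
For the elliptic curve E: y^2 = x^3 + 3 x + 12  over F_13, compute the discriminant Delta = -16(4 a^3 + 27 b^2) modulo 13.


4 a^3 + 27 b^2 = 4*3^3 + 27*12^2 = 108 + 3888 = 3996
Delta = -16 * (3996) = -63936
Delta mod 13 = 11

Delta = 11 (mod 13)


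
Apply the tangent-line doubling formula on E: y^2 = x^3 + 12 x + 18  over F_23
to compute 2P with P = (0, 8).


Doubling: s = (3 x1^2 + a) / (2 y1)
s = (3*0^2 + 12) / (2*8) mod 23 = 18
x3 = s^2 - 2 x1 mod 23 = 18^2 - 2*0 = 2
y3 = s (x1 - x3) - y1 mod 23 = 18 * (0 - 2) - 8 = 2

2P = (2, 2)


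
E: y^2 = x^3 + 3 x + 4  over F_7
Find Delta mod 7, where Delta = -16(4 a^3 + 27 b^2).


4 a^3 + 27 b^2 = 4*3^3 + 27*4^2 = 108 + 432 = 540
Delta = -16 * (540) = -8640
Delta mod 7 = 5

Delta = 5 (mod 7)


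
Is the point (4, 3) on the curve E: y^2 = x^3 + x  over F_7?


Check whether y^2 = x^3 + 1 x + 0 (mod 7) for (x, y) = (4, 3).
LHS: y^2 = 3^2 mod 7 = 2
RHS: x^3 + 1 x + 0 = 4^3 + 1*4 + 0 mod 7 = 5
LHS != RHS

No, not on the curve


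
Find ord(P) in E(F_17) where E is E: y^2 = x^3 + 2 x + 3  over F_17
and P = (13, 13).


Compute successive multiples of P until we hit O:
  1P = (13, 13)
  2P = (12, 2)
  3P = (11, 9)
  4P = (14, 2)
  5P = (9, 11)
  6P = (8, 15)
  7P = (5, 11)
  8P = (15, 12)
  ... (continuing to 22P)
  22P = O

ord(P) = 22


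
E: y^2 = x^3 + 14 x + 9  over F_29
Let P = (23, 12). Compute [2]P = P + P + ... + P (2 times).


k = 2 = 10_2 (binary, LSB first: 01)
Double-and-add from P = (23, 12):
  bit 0 = 0: acc unchanged = O
  bit 1 = 1: acc = O + (3, 22) = (3, 22)

2P = (3, 22)


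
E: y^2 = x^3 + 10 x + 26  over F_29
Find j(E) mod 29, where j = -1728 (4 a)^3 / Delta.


Delta = -16(4 a^3 + 27 b^2) mod 29 = 1
-1728 * (4 a)^3 = -1728 * (4*10)^3 mod 29 = 22
j = 22 * 1^(-1) mod 29 = 22

j = 22 (mod 29)


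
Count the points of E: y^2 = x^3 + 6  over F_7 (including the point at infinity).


For each x in F_7, count y with y^2 = x^3 + 0 x + 6 mod 7:
  x = 1: RHS = 0, y in [0]  -> 1 point(s)
  x = 2: RHS = 0, y in [0]  -> 1 point(s)
  x = 4: RHS = 0, y in [0]  -> 1 point(s)
Affine points: 3. Add the point at infinity: total = 4.

#E(F_7) = 4


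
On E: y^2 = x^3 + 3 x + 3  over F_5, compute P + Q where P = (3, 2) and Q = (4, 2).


P != Q, so use the chord formula.
s = (y2 - y1) / (x2 - x1) = (0) / (1) mod 5 = 0
x3 = s^2 - x1 - x2 mod 5 = 0^2 - 3 - 4 = 3
y3 = s (x1 - x3) - y1 mod 5 = 0 * (3 - 3) - 2 = 3

P + Q = (3, 3)


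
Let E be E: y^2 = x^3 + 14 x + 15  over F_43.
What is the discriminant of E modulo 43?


4 a^3 + 27 b^2 = 4*14^3 + 27*15^2 = 10976 + 6075 = 17051
Delta = -16 * (17051) = -272816
Delta mod 43 = 19

Delta = 19 (mod 43)


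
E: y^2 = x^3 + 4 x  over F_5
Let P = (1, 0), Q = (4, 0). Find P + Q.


P != Q, so use the chord formula.
s = (y2 - y1) / (x2 - x1) = (0) / (3) mod 5 = 0
x3 = s^2 - x1 - x2 mod 5 = 0^2 - 1 - 4 = 0
y3 = s (x1 - x3) - y1 mod 5 = 0 * (1 - 0) - 0 = 0

P + Q = (0, 0)


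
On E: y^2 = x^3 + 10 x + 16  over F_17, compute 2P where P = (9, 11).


Doubling: s = (3 x1^2 + a) / (2 y1)
s = (3*9^2 + 10) / (2*11) mod 17 = 3
x3 = s^2 - 2 x1 mod 17 = 3^2 - 2*9 = 8
y3 = s (x1 - x3) - y1 mod 17 = 3 * (9 - 8) - 11 = 9

2P = (8, 9)


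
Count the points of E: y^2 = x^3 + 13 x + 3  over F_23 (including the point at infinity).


For each x in F_23, count y with y^2 = x^3 + 13 x + 3 mod 23:
  x = 0: RHS = 3, y in [7, 16]  -> 2 point(s)
  x = 3: RHS = 0, y in [0]  -> 1 point(s)
  x = 4: RHS = 4, y in [2, 21]  -> 2 point(s)
  x = 5: RHS = 9, y in [3, 20]  -> 2 point(s)
  x = 7: RHS = 0, y in [0]  -> 1 point(s)
  x = 10: RHS = 6, y in [11, 12]  -> 2 point(s)
  x = 12: RHS = 1, y in [1, 22]  -> 2 point(s)
  x = 13: RHS = 0, y in [0]  -> 1 point(s)
  x = 14: RHS = 8, y in [10, 13]  -> 2 point(s)
  x = 15: RHS = 8, y in [10, 13]  -> 2 point(s)
  x = 16: RHS = 6, y in [11, 12]  -> 2 point(s)
  x = 17: RHS = 8, y in [10, 13]  -> 2 point(s)
  x = 19: RHS = 2, y in [5, 18]  -> 2 point(s)
  x = 20: RHS = 6, y in [11, 12]  -> 2 point(s)
  x = 22: RHS = 12, y in [9, 14]  -> 2 point(s)
Affine points: 27. Add the point at infinity: total = 28.

#E(F_23) = 28
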